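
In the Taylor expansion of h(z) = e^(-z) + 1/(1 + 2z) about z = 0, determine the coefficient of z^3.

-49/6

Combine the two series term by term.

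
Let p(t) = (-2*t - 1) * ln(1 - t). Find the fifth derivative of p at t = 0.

84

Distribute the polynomial across the series and collect like powers.
From the series, [t^5] p = 7/10; multiply by 5! = 120 to get 84.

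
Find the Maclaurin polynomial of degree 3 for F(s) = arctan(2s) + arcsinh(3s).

Add the two expansions coefficient-wise.
F(0) = 0
F′(0) = 5
F′′(0) = 0
F′′′(0) = -43

-43*s^3/6 + 5*s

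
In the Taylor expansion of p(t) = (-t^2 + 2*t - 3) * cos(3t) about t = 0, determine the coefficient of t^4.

Multiply each power in the prefactor through the base expansion.
[t^0] = -3;  [t^1] = 2;  [t^2] = 25/2;  [t^3] = -9;  [t^4] = -45/8.
So c_4 = p^(4)(0)/4! = -45/8.

-45/8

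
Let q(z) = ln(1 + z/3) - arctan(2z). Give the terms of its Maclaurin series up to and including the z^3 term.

217*z^3/81 - z^2/18 - 5*z/3

Expand each term separately and add.
[z^0] = 0;  [z^1] = -5/3;  [z^2] = -1/18;  [z^3] = 217/81.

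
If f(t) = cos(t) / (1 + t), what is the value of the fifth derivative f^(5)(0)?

Write out both Maclaurin series and multiply, keeping only the needed powers.
From the series, [t^5] f = -13/24; multiply by 5! = 120 to get -65.

-65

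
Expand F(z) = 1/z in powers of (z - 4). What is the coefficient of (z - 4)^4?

1/1024

Compute the successive derivatives at the expansion point and divide by k!.
F(4) = 1/4
F′(4) = -1/16
F′′(4) = 1/32
F′′′(4) = -3/128
F^(4)(4) = 3/128
Dividing each by k! gives the coefficients c_0, ..., c_4.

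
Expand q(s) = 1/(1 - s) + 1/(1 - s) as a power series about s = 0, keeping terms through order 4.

Add the two expansions coefficient-wise.

2*s^4 + 2*s^3 + 2*s^2 + 2*s + 2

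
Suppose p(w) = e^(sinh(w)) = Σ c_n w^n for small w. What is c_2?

1/2

Let u equal the inner series; expand the outer function in u and truncate.
[w^0] = 1;  [w^1] = 1;  [w^2] = 1/2.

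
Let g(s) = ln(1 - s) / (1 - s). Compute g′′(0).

Use 1/(1 - r) = Σ r^k on the denominator, then take the Cauchy product.
From the series, [s^2] g = -3/2; multiply by 2! = 2 to get -3.

-3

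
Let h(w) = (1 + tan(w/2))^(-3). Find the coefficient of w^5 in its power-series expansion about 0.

Compose series: expand the inner function first, then feed it into the outer expansion.
h(0) = 1
h′(0) = -3/2
h′′(0) = 3
h′′′(0) = -33/4
h^(4)(0) = 57/2
h^(5)(0) = -471/4
Then c_k = h^(k)(0)/k! gives each Taylor coefficient.

-157/160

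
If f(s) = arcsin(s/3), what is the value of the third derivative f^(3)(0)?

1/27

The coefficient of s^3 in the expansion is 1/162, so f′′′(0) = 3! * (1/162) = 1/27.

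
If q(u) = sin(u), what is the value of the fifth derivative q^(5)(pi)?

-1

Differentiate repeatedly and evaluate at the center.
The coefficient of (u - pi)^5 in the expansion is -1/120, so q^(5)(pi) = 5! * (-1/120) = -1.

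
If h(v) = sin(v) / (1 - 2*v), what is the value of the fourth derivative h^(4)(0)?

184

Multiply the numerator's expansion by the denominator's geometric series.
From the series, [v^4] h = 23/3; multiply by 4! = 24 to get 184.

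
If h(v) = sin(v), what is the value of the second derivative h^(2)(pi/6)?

From the series, [(v - pi/6)^2] h = -1/4; multiply by 2! = 2 to get -1/2.

-1/2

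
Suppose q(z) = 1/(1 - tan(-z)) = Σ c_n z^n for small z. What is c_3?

Substitute the inner expansion into the outer series and collect powers.
So c_3 = q′′′(0)/3! = -4/3.

-4/3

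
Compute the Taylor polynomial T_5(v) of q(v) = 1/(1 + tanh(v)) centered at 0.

Let u equal the inner series; expand the outer function in u and truncate.

-2*v^5/15 + v^4/3 - 2*v^3/3 + v^2 - v + 1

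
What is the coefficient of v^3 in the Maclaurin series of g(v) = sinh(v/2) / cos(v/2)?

Write the quotient as an unknown series and match coefficients against numerator = denominator · series.
So c_3 = g′′′(0)/3! = 1/12.

1/12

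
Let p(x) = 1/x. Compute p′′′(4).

-3/128

The coefficient of (x - 4)^3 in the expansion is -1/256, so p′′′(4) = 3! * (-1/256) = -3/128.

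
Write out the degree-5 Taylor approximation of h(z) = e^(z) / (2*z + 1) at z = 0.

Use 1/(1 - r) = Σ r^k on the denominator, then take the Cauchy product.
h(0) = 1
h′(0) = -1
h′′(0) = 5
h′′′(0) = -29
h^(4)(0) = 233
h^(5)(0) = -2329
Dividing each by k! gives the coefficients c_0, ..., c_5.

-2329*z^5/120 + 233*z^4/24 - 29*z^3/6 + 5*z^2/2 - z + 1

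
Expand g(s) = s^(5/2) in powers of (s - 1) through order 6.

[(s - 1)^0] = 1;  [(s - 1)^1] = 5/2;  [(s - 1)^2] = 15/8;  [(s - 1)^3] = 5/16;  [(s - 1)^4] = -5/128;  [(s - 1)^5] = 3/256;  [(s - 1)^6] = -5/1024.

-5*(s - 1)^6/1024 + 3*(s - 1)^5/256 - 5*(s - 1)^4/128 + 5*(s - 1)^3/16 + 15*(s - 1)^2/8 + 5*(s - 1)/2 + 1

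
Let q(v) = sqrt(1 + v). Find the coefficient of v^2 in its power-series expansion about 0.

-1/8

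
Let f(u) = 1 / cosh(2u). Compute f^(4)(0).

Divide the numerator series by the denominator series (power-series long division).
The coefficient of u^4 in the expansion is 10/3, so f^(4)(0) = 4! * (10/3) = 80.

80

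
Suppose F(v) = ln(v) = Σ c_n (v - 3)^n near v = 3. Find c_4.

Differentiate repeatedly and evaluate at the center.
[(v - 3)^0] = ln(3);  [(v - 3)^1] = 1/3;  [(v - 3)^2] = -1/18;  [(v - 3)^3] = 1/81;  [(v - 3)^4] = -1/324.
So c_4 = F^(4)(3)/4! = -1/324.

-1/324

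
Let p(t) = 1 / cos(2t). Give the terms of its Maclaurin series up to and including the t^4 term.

10*t^4/3 + 2*t^2 + 1

Invert the denominator's series and multiply.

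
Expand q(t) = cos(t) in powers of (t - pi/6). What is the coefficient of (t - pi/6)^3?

[(t - pi/6)^0] = sqrt(3)/2;  [(t - pi/6)^1] = -1/2;  [(t - pi/6)^2] = -sqrt(3)/4;  [(t - pi/6)^3] = 1/12.

1/12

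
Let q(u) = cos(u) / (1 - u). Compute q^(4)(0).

Multiply the numerator's expansion by the denominator's geometric series.
From the series, [u^4] q = 13/24; multiply by 4! = 24 to get 13.

13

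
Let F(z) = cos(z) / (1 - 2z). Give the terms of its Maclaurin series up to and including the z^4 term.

337*z^4/24 + 7*z^3 + 7*z^2/2 + 2*z + 1

Write out both Maclaurin series and multiply, keeping only the needed powers.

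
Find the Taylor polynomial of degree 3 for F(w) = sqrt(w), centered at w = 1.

F(1) = 1
F′(1) = 1/2
F′′(1) = -1/4
F′′′(1) = 3/8
Dividing each by k! gives the coefficients c_0, ..., c_3.

(w - 1)^3/16 - (w - 1)^2/8 + (w - 1)/2 + 1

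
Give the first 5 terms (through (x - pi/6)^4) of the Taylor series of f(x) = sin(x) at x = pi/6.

f(pi/6) = 1/2
f′(pi/6) = sqrt(3)/2
f′′(pi/6) = -1/2
f′′′(pi/6) = -sqrt(3)/2
f^(4)(pi/6) = 1/2
Then c_k = f^(k)(pi/6)/k! gives each Taylor coefficient.

(x - pi/6)^4/48 - sqrt(3)*(x - pi/6)^3/12 - (x - pi/6)^2/4 + sqrt(3)*(x - pi/6)/2 + 1/2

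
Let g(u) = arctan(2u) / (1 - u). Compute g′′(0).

Write out both Maclaurin series and multiply, keeping only the needed powers.
The coefficient of u^2 in the expansion is 2, so g′′(0) = 2! * (2) = 4.

4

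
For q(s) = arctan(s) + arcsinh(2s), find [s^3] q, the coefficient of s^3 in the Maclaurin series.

-5/3

Add the two expansions coefficient-wise.
[s^0] = 0;  [s^1] = 3;  [s^2] = 0;  [s^3] = -5/3.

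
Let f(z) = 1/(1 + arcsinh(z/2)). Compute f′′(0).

Compose series: expand the inner function first, then feed it into the outer expansion.
From the series, [z^2] f = 1/4; multiply by 2! = 2 to get 1/2.

1/2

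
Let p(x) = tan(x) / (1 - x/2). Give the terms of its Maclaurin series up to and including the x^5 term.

67*x^5/240 + 7*x^4/24 + 7*x^3/12 + x^2/2 + x

Take the Cauchy product of the two expansions.
[x^0] = 0;  [x^1] = 1;  [x^2] = 1/2;  [x^3] = 7/12;  [x^4] = 7/24;  [x^5] = 67/240.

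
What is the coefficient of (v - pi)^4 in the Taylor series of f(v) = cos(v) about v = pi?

f(pi) = -1
f′(pi) = 0
f′′(pi) = 1
f′′′(pi) = 0
f^(4)(pi) = -1
Dividing each by k! gives the coefficients c_0, ..., c_4.

-1/24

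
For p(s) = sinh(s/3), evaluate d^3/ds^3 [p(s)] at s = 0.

1/27

From the series, [s^3] p = 1/162; multiply by 3! = 6 to get 1/27.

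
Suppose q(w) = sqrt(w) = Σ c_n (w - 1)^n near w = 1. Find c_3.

Use the known series and substitute for the argument.
q(1) = 1
q′(1) = 1/2
q′′(1) = -1/4
q′′′(1) = 3/8
So c_3 = q′′′(1)/3! = 1/16.

1/16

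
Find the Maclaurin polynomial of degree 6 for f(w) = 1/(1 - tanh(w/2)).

w^6/1440 + w^5/240 + w^4/48 + w^3/12 + w^2/4 + w/2 + 1

Substitute the inner expansion into the outer series and collect powers.
f(0) = 1
f′(0) = 1/2
f′′(0) = 1/2
f′′′(0) = 1/2
f^(4)(0) = 1/2
f^(5)(0) = 1/2
f^(6)(0) = 1/2
Then c_k = f^(k)(0)/k! gives each Taylor coefficient.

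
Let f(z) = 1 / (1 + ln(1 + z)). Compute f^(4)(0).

Write 1/(1+u) = 1 - u + u^2 - u^3 + ... and substitute the series for u.
The coefficient of z^4 in the expansion is 11/3, so f^(4)(0) = 4! * (11/3) = 88.

88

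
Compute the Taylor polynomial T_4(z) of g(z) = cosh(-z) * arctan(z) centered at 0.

Write out both Maclaurin series and multiply, keeping only the needed powers.
g(0) = 0
g′(0) = 1
g′′(0) = 0
g′′′(0) = 1
g^(4)(0) = 0
Then c_k = g^(k)(0)/k! gives each Taylor coefficient.

z^3/6 + z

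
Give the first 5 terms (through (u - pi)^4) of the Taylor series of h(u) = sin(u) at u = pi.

(u - pi)^3/6 - (u - pi)

h(pi) = 0
h′(pi) = -1
h′′(pi) = 0
h′′′(pi) = 1
h^(4)(pi) = 0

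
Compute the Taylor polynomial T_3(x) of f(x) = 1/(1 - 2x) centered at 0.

8*x^3 + 4*x^2 + 2*x + 1

f(0) = 1
f′(0) = 2
f′′(0) = 8
f′′′(0) = 48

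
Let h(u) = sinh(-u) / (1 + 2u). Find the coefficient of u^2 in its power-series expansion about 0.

Multiply the two series term by term and collect like powers.
h(0) = 0
h′(0) = -1
h′′(0) = 4

2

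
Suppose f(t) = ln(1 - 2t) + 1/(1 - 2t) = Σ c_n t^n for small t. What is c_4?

12

Combine the two series term by term.
f(0) = 1
f′(0) = 0
f′′(0) = 4
f′′′(0) = 32
f^(4)(0) = 288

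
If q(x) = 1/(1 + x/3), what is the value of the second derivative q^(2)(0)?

The coefficient of x^2 in the expansion is 1/9, so q′′(0) = 2! * (1/9) = 2/9.

2/9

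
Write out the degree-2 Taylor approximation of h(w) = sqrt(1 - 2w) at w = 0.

-w^2/2 - w + 1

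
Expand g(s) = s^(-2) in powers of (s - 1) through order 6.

7*(s - 1)^6 - 6*(s - 1)^5 + 5*(s - 1)^4 - 4*(s - 1)^3 + 3*(s - 1)^2 - 2*(s - 1) + 1

g(1) = 1
g′(1) = -2
g′′(1) = 6
g′′′(1) = -24
g^(4)(1) = 120
g^(5)(1) = -720
g^(6)(1) = 5040
The Taylor polynomial is Σ g^(k)(1)/k! · (s - 1)^k.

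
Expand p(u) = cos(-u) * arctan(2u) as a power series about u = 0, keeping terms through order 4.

Multiply the two series term by term and collect like powers.
p(0) = 0
p′(0) = 2
p′′(0) = 0
p′′′(0) = -22
p^(4)(0) = 0

-11*u^3/3 + 2*u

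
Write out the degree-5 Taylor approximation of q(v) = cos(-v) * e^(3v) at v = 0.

-v^5/10 + 7*v^4/6 + 3*v^3 + 4*v^2 + 3*v + 1

Expand each factor separately, then convolve coefficients.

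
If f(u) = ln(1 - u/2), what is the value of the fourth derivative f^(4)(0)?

-3/8

From the series, [u^4] f = -1/64; multiply by 4! = 24 to get -3/8.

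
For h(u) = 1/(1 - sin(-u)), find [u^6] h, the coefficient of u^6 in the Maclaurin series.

Plug the Maclaurin series of the inner function into that of the outer and collect terms.
So c_6 = h^(6)(0)/6! = 17/45.

17/45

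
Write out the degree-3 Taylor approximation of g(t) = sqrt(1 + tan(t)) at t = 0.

Let u equal the inner series; expand the outer function in u and truncate.
g(0) = 1
g′(0) = 1/2
g′′(0) = -1/4
g′′′(0) = 11/8

11*t^3/48 - t^2/8 + t/2 + 1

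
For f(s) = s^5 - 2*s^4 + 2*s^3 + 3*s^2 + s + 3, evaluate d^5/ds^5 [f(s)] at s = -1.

Differentiate repeatedly and evaluate at the center.
The coefficient of (s + 1)^5 in the expansion is 1, so f^(5)(-1) = 5! * (1) = 120.

120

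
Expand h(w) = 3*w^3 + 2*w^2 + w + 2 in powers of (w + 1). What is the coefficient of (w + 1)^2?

[(w + 1)^0] = 0;  [(w + 1)^1] = 6;  [(w + 1)^2] = -7.
So c_2 = h′′(-1)/2! = -7.

-7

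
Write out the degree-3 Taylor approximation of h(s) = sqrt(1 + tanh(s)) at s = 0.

Plug the Maclaurin series of the inner function into that of the outer and collect terms.

-5*s^3/48 - s^2/8 + s/2 + 1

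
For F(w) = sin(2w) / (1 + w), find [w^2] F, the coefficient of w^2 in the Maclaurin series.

-2

Take the Cauchy product of the two expansions.
F(0) = 0
F′(0) = 2
F′′(0) = -4
So c_2 = F′′(0)/2! = -2.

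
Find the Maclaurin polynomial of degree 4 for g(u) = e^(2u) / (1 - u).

7*u^4 + 19*u^3/3 + 5*u^2 + 3*u + 1

Expand each factor separately, then convolve coefficients.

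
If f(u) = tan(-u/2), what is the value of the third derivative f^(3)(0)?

-1/4

From the series, [u^3] f = -1/24; multiply by 3! = 6 to get -1/4.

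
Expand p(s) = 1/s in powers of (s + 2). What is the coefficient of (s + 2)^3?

-1/16

Apply the Taylor formula c_k = f^(k)(a)/k!.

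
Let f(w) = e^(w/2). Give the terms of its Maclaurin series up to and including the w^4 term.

w^4/384 + w^3/48 + w^2/8 + w/2 + 1

f(0) = 1
f′(0) = 1/2
f′′(0) = 1/4
f′′′(0) = 1/8
f^(4)(0) = 1/16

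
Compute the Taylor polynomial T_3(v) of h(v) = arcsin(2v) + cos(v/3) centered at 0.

4*v^3/3 - v^2/18 + 2*v + 1

Add the two expansions coefficient-wise.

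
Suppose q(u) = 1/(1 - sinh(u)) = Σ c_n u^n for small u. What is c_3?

Plug the Maclaurin series of the inner function into that of the outer and collect terms.
q(0) = 1
q′(0) = 1
q′′(0) = 2
q′′′(0) = 7
So c_3 = q′′′(0)/3! = 7/6.

7/6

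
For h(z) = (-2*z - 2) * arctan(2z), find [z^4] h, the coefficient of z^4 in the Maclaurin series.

16/3

Shift and add copies of the series according to the polynomial's terms.
h(0) = 0
h′(0) = -4
h′′(0) = -8
h′′′(0) = 32
h^(4)(0) = 128
The Taylor polynomial is Σ h^(k)(0)/k! · z^k.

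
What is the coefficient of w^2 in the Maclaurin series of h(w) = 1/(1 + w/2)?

1/4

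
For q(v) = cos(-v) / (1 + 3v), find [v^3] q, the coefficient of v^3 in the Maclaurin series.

-51/2

Multiply the two series term by term and collect like powers.
q(0) = 1
q′(0) = -3
q′′(0) = 17
q′′′(0) = -153
So c_3 = q′′′(0)/3! = -51/2.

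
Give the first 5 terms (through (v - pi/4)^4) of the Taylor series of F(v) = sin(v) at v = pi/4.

sqrt(2)*(v - pi/4)^4/48 - sqrt(2)*(v - pi/4)^3/12 - sqrt(2)*(v - pi/4)^2/4 + sqrt(2)*(v - pi/4)/2 + sqrt(2)/2

F(pi/4) = sqrt(2)/2
F′(pi/4) = sqrt(2)/2
F′′(pi/4) = -sqrt(2)/2
F′′′(pi/4) = -sqrt(2)/2
F^(4)(pi/4) = sqrt(2)/2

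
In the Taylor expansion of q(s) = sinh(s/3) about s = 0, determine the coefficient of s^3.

1/162

Differentiate repeatedly and evaluate at the center.
[s^0] = 0;  [s^1] = 1/3;  [s^2] = 0;  [s^3] = 1/162.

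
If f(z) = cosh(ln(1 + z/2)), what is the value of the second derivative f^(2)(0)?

Substitute the inner expansion into the outer series and collect powers.
The coefficient of z^2 in the expansion is 1/8, so f′′(0) = 2! * (1/8) = 1/4.

1/4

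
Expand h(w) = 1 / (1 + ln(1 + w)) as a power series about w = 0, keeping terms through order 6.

3289*w^6/360 - 347*w^5/60 + 11*w^4/3 - 7*w^3/3 + 3*w^2/2 - w + 1

Expand as Σ (-1)^k u^k with u equal to the inner function's series.
h(0) = 1
h′(0) = -1
h′′(0) = 3
h′′′(0) = -14
h^(4)(0) = 88
h^(5)(0) = -694
h^(6)(0) = 6578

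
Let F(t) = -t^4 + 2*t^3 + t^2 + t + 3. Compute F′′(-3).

-142

The coefficient of (t + 3)^2 in the expansion is -71, so F′′(-3) = 2! * (-71) = -142.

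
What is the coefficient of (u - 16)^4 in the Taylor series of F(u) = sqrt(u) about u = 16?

c_4 = F^(4)(16)/4! = -5/2097152.

-5/2097152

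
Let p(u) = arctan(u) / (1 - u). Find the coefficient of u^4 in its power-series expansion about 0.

2/3

Expand 1/(denominator) as a geometric series and multiply by the numerator's series.
p(0) = 0
p′(0) = 1
p′′(0) = 2
p′′′(0) = 4
p^(4)(0) = 16
So c_4 = p^(4)(0)/4! = 2/3.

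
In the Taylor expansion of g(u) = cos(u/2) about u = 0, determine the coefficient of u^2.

g(0) = 1
g′(0) = 0
g′′(0) = -1/4
So c_2 = g′′(0)/2! = -1/8.

-1/8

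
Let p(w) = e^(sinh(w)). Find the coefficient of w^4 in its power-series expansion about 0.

5/24

Plug the Maclaurin series of the inner function into that of the outer and collect terms.
p(0) = 1
p′(0) = 1
p′′(0) = 1
p′′′(0) = 2
p^(4)(0) = 5
So c_4 = p^(4)(0)/4! = 5/24.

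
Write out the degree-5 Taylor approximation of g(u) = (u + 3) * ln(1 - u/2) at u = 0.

Shift and add copies of the series according to the polynomial's terms.
g(0) = 0
g′(0) = -3/2
g′′(0) = -7/4
g′′′(0) = -3/2
g^(4)(0) = -17/8
g^(5)(0) = -33/8
The Taylor polynomial is Σ g^(k)(0)/k! · u^k.

-11*u^5/320 - 17*u^4/192 - u^3/4 - 7*u^2/8 - 3*u/2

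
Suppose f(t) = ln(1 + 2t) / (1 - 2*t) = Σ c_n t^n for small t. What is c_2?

Use 1/(1 - r) = Σ r^k on the denominator, then take the Cauchy product.
[t^0] = 0;  [t^1] = 2;  [t^2] = 2.
So c_2 = f′′(0)/2! = 2.

2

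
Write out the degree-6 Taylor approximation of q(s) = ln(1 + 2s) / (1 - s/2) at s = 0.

Expand each factor separately, then convolve coefficients.
[s^0] = 0;  [s^1] = 2;  [s^2] = -1;  [s^3] = 13/6;  [s^4] = -35/12;  [s^5] = 593/120;  [s^6] = -1967/240.

-1967*s^6/240 + 593*s^5/120 - 35*s^4/12 + 13*s^3/6 - s^2 + 2*s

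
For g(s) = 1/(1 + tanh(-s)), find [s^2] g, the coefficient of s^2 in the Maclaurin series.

1

Let u equal the inner series; expand the outer function in u and truncate.
[s^0] = 1;  [s^1] = 1;  [s^2] = 1.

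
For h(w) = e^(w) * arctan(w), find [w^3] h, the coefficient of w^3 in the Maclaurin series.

Write out both Maclaurin series and multiply, keeping only the needed powers.
h(0) = 0
h′(0) = 1
h′′(0) = 2
h′′′(0) = 1
So c_3 = h′′′(0)/3! = 1/6.

1/6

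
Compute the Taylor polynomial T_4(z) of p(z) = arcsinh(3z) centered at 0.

-9*z^3/2 + 3*z

Use the known series and substitute for the argument.
p(0) = 0
p′(0) = 3
p′′(0) = 0
p′′′(0) = -27
p^(4)(0) = 0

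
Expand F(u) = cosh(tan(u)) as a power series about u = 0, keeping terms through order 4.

Plug the Maclaurin series of the inner function into that of the outer and collect terms.
[u^0] = 1;  [u^1] = 0;  [u^2] = 1/2;  [u^3] = 0;  [u^4] = 3/8.

3*u^4/8 + u^2/2 + 1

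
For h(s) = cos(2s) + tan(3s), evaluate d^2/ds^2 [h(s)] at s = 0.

Combine the two series term by term.
The coefficient of s^2 in the expansion is -2, so h′′(0) = 2! * (-2) = -4.

-4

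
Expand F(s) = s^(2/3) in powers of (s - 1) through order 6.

F(1) = 1
F′(1) = 2/3
F′′(1) = -2/9
F′′′(1) = 8/27
F^(4)(1) = -56/81
F^(5)(1) = 560/243
F^(6)(1) = -7280/729

-91*(s - 1)^6/6561 + 14*(s - 1)^5/729 - 7*(s - 1)^4/243 + 4*(s - 1)^3/81 - (s - 1)^2/9 + 2*(s - 1)/3 + 1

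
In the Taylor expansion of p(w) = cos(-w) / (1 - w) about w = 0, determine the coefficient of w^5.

13/24

Write out both Maclaurin series and multiply, keeping only the needed powers.
p(0) = 1
p′(0) = 1
p′′(0) = 1
p′′′(0) = 3
p^(4)(0) = 13
p^(5)(0) = 65
So c_5 = p^(5)(0)/5! = 13/24.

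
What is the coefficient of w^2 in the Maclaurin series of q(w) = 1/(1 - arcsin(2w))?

4

Let u equal the inner series; expand the outer function in u and truncate.
[w^0] = 1;  [w^1] = 2;  [w^2] = 4.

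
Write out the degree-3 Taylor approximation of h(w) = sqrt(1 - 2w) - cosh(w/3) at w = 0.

Add the two expansions coefficient-wise.
h(0) = 0
h′(0) = -1
h′′(0) = -10/9
h′′′(0) = -3

-w^3/2 - 5*w^2/9 - w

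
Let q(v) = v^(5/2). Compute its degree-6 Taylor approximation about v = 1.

Differentiate repeatedly and evaluate at the center.
q(1) = 1
q′(1) = 5/2
q′′(1) = 15/4
q′′′(1) = 15/8
q^(4)(1) = -15/16
q^(5)(1) = 45/32
q^(6)(1) = -225/64

-5*(v - 1)^6/1024 + 3*(v - 1)^5/256 - 5*(v - 1)^4/128 + 5*(v - 1)^3/16 + 15*(v - 1)^2/8 + 5*(v - 1)/2 + 1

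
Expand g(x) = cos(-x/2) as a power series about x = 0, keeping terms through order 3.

1 - x^2/8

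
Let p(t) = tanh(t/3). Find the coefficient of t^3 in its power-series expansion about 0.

-1/81

Apply the Taylor formula c_k = f^(k)(a)/k!.
p(0) = 0
p′(0) = 1/3
p′′(0) = 0
p′′′(0) = -2/27
So c_3 = p′′′(0)/3! = -1/81.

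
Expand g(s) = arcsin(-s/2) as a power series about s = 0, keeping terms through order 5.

-3*s^5/1280 - s^3/48 - s/2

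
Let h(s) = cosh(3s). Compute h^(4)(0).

81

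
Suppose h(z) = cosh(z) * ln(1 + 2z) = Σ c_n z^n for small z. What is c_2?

Write out both Maclaurin series and multiply, keeping only the needed powers.
[z^0] = 0;  [z^1] = 2;  [z^2] = -2.

-2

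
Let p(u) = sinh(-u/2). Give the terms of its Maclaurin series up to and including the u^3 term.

p(0) = 0
p′(0) = -1/2
p′′(0) = 0
p′′′(0) = -1/8

-u^3/48 - u/2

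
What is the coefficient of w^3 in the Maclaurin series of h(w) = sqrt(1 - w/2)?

-1/128

[w^0] = 1;  [w^1] = -1/4;  [w^2] = -1/32;  [w^3] = -1/128.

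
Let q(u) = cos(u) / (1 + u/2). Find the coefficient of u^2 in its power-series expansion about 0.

Take the Cauchy product of the two expansions.

-1/4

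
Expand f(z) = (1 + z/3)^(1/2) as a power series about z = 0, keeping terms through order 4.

-5*z^4/10368 + z^3/432 - z^2/72 + z/6 + 1

Differentiate repeatedly and evaluate at the center.
[z^0] = 1;  [z^1] = 1/6;  [z^2] = -1/72;  [z^3] = 1/432;  [z^4] = -5/10368.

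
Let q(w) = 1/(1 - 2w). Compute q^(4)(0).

384

Compute the successive derivatives at the expansion point and divide by k!.
The coefficient of w^4 in the expansion is 16, so q^(4)(0) = 4! * (16) = 384.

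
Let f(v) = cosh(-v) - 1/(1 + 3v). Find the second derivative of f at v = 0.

-17

Combine the two series term by term.
The coefficient of v^2 in the expansion is -17/2, so f′′(0) = 2! * (-17/2) = -17.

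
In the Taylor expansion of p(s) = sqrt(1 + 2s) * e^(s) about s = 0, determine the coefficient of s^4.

Take the Cauchy product of the two expansions.
[s^0] = 1;  [s^1] = 2;  [s^2] = 1;  [s^3] = 2/3;  [s^4] = -1/6.
So c_4 = p^(4)(0)/4! = -1/6.

-1/6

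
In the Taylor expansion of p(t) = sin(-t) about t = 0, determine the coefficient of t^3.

1/6

Compute the successive derivatives at the expansion point and divide by k!.
p(0) = 0
p′(0) = -1
p′′(0) = 0
p′′′(0) = 1
So c_3 = p′′′(0)/3! = 1/6.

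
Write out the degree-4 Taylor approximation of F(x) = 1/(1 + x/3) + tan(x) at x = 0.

x^4/81 + 8*x^3/27 + x^2/9 + 2*x/3 + 1

Combine the two series term by term.
F(0) = 1
F′(0) = 2/3
F′′(0) = 2/9
F′′′(0) = 16/9
F^(4)(0) = 8/27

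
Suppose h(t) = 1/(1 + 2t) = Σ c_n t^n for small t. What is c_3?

-8

Apply the Taylor formula c_k = f^(k)(a)/k!.
h(0) = 1
h′(0) = -2
h′′(0) = 8
h′′′(0) = -48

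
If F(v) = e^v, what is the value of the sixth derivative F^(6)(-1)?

The coefficient of (v + 1)^6 in the expansion is e^(-1)/720, so F^(6)(-1) = 6! * (e^(-1)/720) = e^(-1).

e^(-1)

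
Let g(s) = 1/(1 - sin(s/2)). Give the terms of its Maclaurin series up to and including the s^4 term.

Substitute the inner expansion into the outer series and collect powers.
[s^0] = 1;  [s^1] = 1/2;  [s^2] = 1/4;  [s^3] = 5/48;  [s^4] = 1/24.

s^4/24 + 5*s^3/48 + s^2/4 + s/2 + 1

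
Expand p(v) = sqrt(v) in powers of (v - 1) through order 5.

p(1) = 1
p′(1) = 1/2
p′′(1) = -1/4
p′′′(1) = 3/8
p^(4)(1) = -15/16
p^(5)(1) = 105/32

7*(v - 1)^5/256 - 5*(v - 1)^4/128 + (v - 1)^3/16 - (v - 1)^2/8 + (v - 1)/2 + 1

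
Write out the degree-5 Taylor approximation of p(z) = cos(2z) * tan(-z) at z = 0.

-2*z^5/15 + 5*z^3/3 - z

Write out both Maclaurin series and multiply, keeping only the needed powers.
[z^0] = 0;  [z^1] = -1;  [z^2] = 0;  [z^3] = 5/3;  [z^4] = 0;  [z^5] = -2/15.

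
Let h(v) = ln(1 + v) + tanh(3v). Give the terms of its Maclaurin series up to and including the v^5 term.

163*v^5/5 - v^4/4 - 26*v^3/3 - v^2/2 + 4*v

Combine the two series term by term.
h(0) = 0
h′(0) = 4
h′′(0) = -1
h′′′(0) = -52
h^(4)(0) = -6
h^(5)(0) = 3912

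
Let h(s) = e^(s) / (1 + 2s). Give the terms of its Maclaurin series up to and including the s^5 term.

-2329*s^5/120 + 233*s^4/24 - 29*s^3/6 + 5*s^2/2 - s + 1

Take the Cauchy product of the two expansions.
h(0) = 1
h′(0) = -1
h′′(0) = 5
h′′′(0) = -29
h^(4)(0) = 233
h^(5)(0) = -2329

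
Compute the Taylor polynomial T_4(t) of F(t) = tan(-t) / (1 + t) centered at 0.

4*t^4/3 - 4*t^3/3 + t^2 - t

Multiply the two series term by term and collect like powers.
F(0) = 0
F′(0) = -1
F′′(0) = 2
F′′′(0) = -8
F^(4)(0) = 32
Dividing each by k! gives the coefficients c_0, ..., c_4.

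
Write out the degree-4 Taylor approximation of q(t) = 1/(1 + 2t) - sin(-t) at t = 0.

Add the two expansions coefficient-wise.
[t^0] = 1;  [t^1] = -1;  [t^2] = 4;  [t^3] = -49/6;  [t^4] = 16.

16*t^4 - 49*t^3/6 + 4*t^2 - t + 1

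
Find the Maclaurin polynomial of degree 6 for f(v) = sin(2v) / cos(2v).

Divide the numerator series by the denominator series (power-series long division).
[v^0] = 0;  [v^1] = 2;  [v^2] = 0;  [v^3] = 8/3;  [v^4] = 0;  [v^5] = 64/15;  [v^6] = 0.

64*v^5/15 + 8*v^3/3 + 2*v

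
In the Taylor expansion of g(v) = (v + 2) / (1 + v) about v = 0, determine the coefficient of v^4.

1

Shift and add copies of the series according to the polynomial's terms.
g(0) = 2
g′(0) = -1
g′′(0) = 2
g′′′(0) = -6
g^(4)(0) = 24
So c_4 = g^(4)(0)/4! = 1.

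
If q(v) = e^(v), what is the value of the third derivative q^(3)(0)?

1

From the series, [v^3] q = 1/6; multiply by 3! = 6 to get 1.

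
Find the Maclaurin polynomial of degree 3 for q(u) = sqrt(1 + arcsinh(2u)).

-u^3/6 - u^2/2 + u + 1

Substitute the inner expansion into the outer series and collect powers.
q(0) = 1
q′(0) = 1
q′′(0) = -1
q′′′(0) = -1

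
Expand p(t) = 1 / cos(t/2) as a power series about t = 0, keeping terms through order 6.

Write the quotient as an unknown series and match coefficients against numerator = denominator · series.
p(0) = 1
p′(0) = 0
p′′(0) = 1/4
p′′′(0) = 0
p^(4)(0) = 5/16
p^(5)(0) = 0
p^(6)(0) = 61/64
Then c_k = p^(k)(0)/k! gives each Taylor coefficient.

61*t^6/46080 + 5*t^4/384 + t^2/8 + 1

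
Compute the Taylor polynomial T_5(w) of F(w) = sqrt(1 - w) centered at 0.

Apply the Taylor formula c_k = f^(k)(a)/k!.
F(0) = 1
F′(0) = -1/2
F′′(0) = -1/4
F′′′(0) = -3/8
F^(4)(0) = -15/16
F^(5)(0) = -105/32

-7*w^5/256 - 5*w^4/128 - w^3/16 - w^2/8 - w/2 + 1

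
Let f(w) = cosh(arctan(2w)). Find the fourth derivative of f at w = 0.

-112

Plug the Maclaurin series of the inner function into that of the outer and collect terms.
The coefficient of w^4 in the expansion is -14/3, so f^(4)(0) = 4! * (-14/3) = -112.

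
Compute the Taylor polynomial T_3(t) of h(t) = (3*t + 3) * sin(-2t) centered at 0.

Multiply each power in the prefactor through the base expansion.
h(0) = 0
h′(0) = -6
h′′(0) = -12
h′′′(0) = 24
Dividing each by k! gives the coefficients c_0, ..., c_3.

4*t^3 - 6*t^2 - 6*t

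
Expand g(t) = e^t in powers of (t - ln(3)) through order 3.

g(ln(3)) = 3
g′(ln(3)) = 3
g′′(ln(3)) = 3
g′′′(ln(3)) = 3
Then c_k = g^(k)(ln(3))/k! gives each Taylor coefficient.

(t - ln(3))^3/2 + 3*(t - ln(3))^2/2 + 3*(t - ln(3)) + 3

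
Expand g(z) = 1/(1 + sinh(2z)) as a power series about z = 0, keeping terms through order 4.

Let u equal the inner series; expand the outer function in u and truncate.
[z^0] = 1;  [z^1] = -2;  [z^2] = 4;  [z^3] = -28/3;  [z^4] = 64/3.

64*z^4/3 - 28*z^3/3 + 4*z^2 - 2*z + 1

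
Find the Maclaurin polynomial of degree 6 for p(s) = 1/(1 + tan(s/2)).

61*s^6/1440 - s^5/15 + 5*s^4/48 - s^3/6 + s^2/4 - s/2 + 1

Compose series: expand the inner function first, then feed it into the outer expansion.
[s^0] = 1;  [s^1] = -1/2;  [s^2] = 1/4;  [s^3] = -1/6;  [s^4] = 5/48;  [s^5] = -1/15;  [s^6] = 61/1440.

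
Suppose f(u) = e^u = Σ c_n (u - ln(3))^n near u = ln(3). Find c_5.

Use the known series and substitute for the argument.
f(ln(3)) = 3
f′(ln(3)) = 3
f′′(ln(3)) = 3
f′′′(ln(3)) = 3
f^(4)(ln(3)) = 3
f^(5)(ln(3)) = 3
So c_5 = f^(5)(ln(3))/5! = 1/40.

1/40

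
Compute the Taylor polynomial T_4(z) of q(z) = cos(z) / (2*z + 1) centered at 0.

Expand 1/(denominator) as a geometric series and multiply by the numerator's series.

337*z^4/24 - 7*z^3 + 7*z^2/2 - 2*z + 1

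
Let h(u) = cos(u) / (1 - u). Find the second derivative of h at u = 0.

1

Write out both Maclaurin series and multiply, keeping only the needed powers.
From the series, [u^2] h = 1/2; multiply by 2! = 2 to get 1.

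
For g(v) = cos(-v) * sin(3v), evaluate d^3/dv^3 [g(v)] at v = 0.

-36

Expand each factor separately, then convolve coefficients.
The coefficient of v^3 in the expansion is -6, so g′′′(0) = 3! * (-6) = -36.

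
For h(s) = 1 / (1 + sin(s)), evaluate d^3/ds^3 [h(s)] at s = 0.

Use the geometric series for the reciprocal, then substitute.
The coefficient of s^3 in the expansion is -5/6, so h′′′(0) = 3! * (-5/6) = -5.

-5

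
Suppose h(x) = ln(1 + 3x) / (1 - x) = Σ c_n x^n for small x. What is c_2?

Write out both Maclaurin series and multiply, keeping only the needed powers.

-3/2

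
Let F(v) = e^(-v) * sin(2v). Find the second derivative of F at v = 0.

-4

Multiply the two series term by term and collect like powers.
From the series, [v^2] F = -2; multiply by 2! = 2 to get -4.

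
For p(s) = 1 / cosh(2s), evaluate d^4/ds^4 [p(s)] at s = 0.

80

Divide the numerator series by the denominator series (power-series long division).
From the series, [s^4] p = 10/3; multiply by 4! = 24 to get 80.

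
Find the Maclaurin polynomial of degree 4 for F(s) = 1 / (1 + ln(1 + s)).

Write 1/(1+u) = 1 - u + u^2 - u^3 + ... and substitute the series for u.
[s^0] = 1;  [s^1] = -1;  [s^2] = 3/2;  [s^3] = -7/3;  [s^4] = 11/3.

11*s^4/3 - 7*s^3/3 + 3*s^2/2 - s + 1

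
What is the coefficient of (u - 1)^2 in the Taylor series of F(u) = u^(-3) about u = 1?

6

Compute the successive derivatives at the expansion point and divide by k!.
F(1) = 1
F′(1) = -3
F′′(1) = 12
The Taylor polynomial is Σ F^(k)(1)/k! · (u - 1)^k.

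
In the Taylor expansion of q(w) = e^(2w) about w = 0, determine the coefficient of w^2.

2

q(0) = 1
q′(0) = 2
q′′(0) = 4
So c_2 = q′′(0)/2! = 2.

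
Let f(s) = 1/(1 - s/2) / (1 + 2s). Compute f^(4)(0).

Expand each factor separately, then convolve coefficients.
From the series, [s^4] f = 205/16; multiply by 4! = 24 to get 615/2.

615/2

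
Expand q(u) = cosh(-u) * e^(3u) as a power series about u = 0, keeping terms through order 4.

17*u^4/3 + 6*u^3 + 5*u^2 + 3*u + 1

Write out both Maclaurin series and multiply, keeping only the needed powers.
q(0) = 1
q′(0) = 3
q′′(0) = 10
q′′′(0) = 36
q^(4)(0) = 136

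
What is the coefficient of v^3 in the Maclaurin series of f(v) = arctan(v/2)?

-1/24

f(0) = 0
f′(0) = 1/2
f′′(0) = 0
f′′′(0) = -1/4
So c_3 = f′′′(0)/3! = -1/24.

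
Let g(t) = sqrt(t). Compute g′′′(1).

3/8

Apply the Taylor formula c_k = f^(k)(a)/k!.
From the series, [(t - 1)^3] g = 1/16; multiply by 3! = 6 to get 3/8.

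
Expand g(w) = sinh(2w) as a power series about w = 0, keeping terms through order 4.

Compute the successive derivatives at the expansion point and divide by k!.
g(0) = 0
g′(0) = 2
g′′(0) = 0
g′′′(0) = 8
g^(4)(0) = 0

4*w^3/3 + 2*w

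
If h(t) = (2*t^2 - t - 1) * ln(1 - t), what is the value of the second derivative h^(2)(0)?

Distribute the polynomial across the series and collect like powers.
The coefficient of t^2 in the expansion is 3/2, so h′′(0) = 2! * (3/2) = 3.

3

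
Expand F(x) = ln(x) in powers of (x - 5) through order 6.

-(x - 5)^6/93750 + (x - 5)^5/15625 - (x - 5)^4/2500 + (x - 5)^3/375 - (x - 5)^2/50 + (x - 5)/5 + ln(5)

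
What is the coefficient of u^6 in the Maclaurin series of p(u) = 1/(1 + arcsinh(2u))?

1472/45

Substitute the inner expansion into the outer series and collect powers.
p(0) = 1
p′(0) = -2
p′′(0) = 8
p′′′(0) = -40
p^(4)(0) = 256
p^(5)(0) = -2208
p^(6)(0) = 23552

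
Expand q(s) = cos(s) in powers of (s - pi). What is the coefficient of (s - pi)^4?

-1/24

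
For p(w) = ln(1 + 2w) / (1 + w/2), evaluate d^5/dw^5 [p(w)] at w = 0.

1133

Write out both Maclaurin series and multiply, keeping only the needed powers.
The coefficient of w^5 in the expansion is 1133/120, so p^(5)(0) = 5! * (1133/120) = 1133.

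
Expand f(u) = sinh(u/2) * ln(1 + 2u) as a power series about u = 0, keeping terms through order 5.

-49*u^5/24 + 11*u^4/8 - u^3 + u^2

Multiply the two series term by term and collect like powers.
f(0) = 0
f′(0) = 0
f′′(0) = 2
f′′′(0) = -6
f^(4)(0) = 33
f^(5)(0) = -245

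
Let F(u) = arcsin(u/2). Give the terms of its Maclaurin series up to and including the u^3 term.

F(0) = 0
F′(0) = 1/2
F′′(0) = 0
F′′′(0) = 1/8
Dividing each by k! gives the coefficients c_0, ..., c_3.

u^3/48 + u/2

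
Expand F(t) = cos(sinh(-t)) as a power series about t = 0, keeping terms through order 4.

Substitute the inner expansion into the outer series and collect powers.
F(0) = 1
F′(0) = 0
F′′(0) = -1
F′′′(0) = 0
F^(4)(0) = -3

-t^4/8 - t^2/2 + 1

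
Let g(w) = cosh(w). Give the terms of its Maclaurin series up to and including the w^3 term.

w^2/2 + 1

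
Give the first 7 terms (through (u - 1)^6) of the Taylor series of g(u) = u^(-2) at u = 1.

Differentiate repeatedly and evaluate at the center.
g(1) = 1
g′(1) = -2
g′′(1) = 6
g′′′(1) = -24
g^(4)(1) = 120
g^(5)(1) = -720
g^(6)(1) = 5040
The Taylor polynomial is Σ g^(k)(1)/k! · (u - 1)^k.

7*(u - 1)^6 - 6*(u - 1)^5 + 5*(u - 1)^4 - 4*(u - 1)^3 + 3*(u - 1)^2 - 2*(u - 1) + 1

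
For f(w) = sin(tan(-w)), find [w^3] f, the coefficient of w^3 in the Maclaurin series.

-1/6

Let u equal the inner series; expand the outer function in u and truncate.
f(0) = 0
f′(0) = -1
f′′(0) = 0
f′′′(0) = -1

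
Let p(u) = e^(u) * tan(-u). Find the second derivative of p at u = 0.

-2

Multiply the two series term by term and collect like powers.
The coefficient of u^2 in the expansion is -1, so p′′(0) = 2! * (-1) = -2.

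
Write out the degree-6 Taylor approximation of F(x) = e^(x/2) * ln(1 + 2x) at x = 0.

-9119*x^6/1152 + 1503*x^5/320 - 23*x^4/8 + 23*x^3/12 - x^2 + 2*x

Expand each factor separately, then convolve coefficients.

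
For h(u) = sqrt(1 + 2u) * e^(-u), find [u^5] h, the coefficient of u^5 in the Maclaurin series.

Multiply the two series term by term and collect like powers.
h(0) = 1
h′(0) = 0
h′′(0) = -2
h′′′(0) = 8
h^(4)(0) = -36
h^(5)(0) = 224
So c_5 = h^(5)(0)/5! = 28/15.

28/15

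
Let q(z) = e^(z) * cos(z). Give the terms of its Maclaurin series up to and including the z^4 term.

Expand each factor separately, then convolve coefficients.

-z^4/6 - z^3/3 + z + 1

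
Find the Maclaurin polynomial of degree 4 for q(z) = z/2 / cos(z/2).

z^3/16 + z/2

Divide the numerator series by the denominator series (power-series long division).
q(0) = 0
q′(0) = 1/2
q′′(0) = 0
q′′′(0) = 3/8
q^(4)(0) = 0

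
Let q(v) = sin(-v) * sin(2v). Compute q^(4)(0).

Expand each factor separately, then convolve coefficients.
The coefficient of v^4 in the expansion is 5/3, so q^(4)(0) = 4! * (5/3) = 40.

40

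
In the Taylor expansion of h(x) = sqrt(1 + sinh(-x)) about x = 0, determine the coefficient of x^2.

-1/8

Plug the Maclaurin series of the inner function into that of the outer and collect terms.
h(0) = 1
h′(0) = -1/2
h′′(0) = -1/4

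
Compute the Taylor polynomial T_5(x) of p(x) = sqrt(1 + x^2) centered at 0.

-x^4/8 + x^2/2 + 1

[x^0] = 1;  [x^1] = 0;  [x^2] = 1/2;  [x^3] = 0;  [x^4] = -1/8;  [x^5] = 0.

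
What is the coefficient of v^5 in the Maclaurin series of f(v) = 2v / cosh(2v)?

Divide the numerator series by the denominator series (power-series long division).
f(0) = 0
f′(0) = 2
f′′(0) = 0
f′′′(0) = -24
f^(4)(0) = 0
f^(5)(0) = 800
So c_5 = f^(5)(0)/5! = 20/3.

20/3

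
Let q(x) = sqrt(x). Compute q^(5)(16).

The coefficient of (x - 16)^5 in the expansion is 7/67108864, so q^(5)(16) = 5! * (7/67108864) = 105/8388608.

105/8388608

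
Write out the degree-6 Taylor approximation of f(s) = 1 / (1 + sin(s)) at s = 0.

Write 1/(1+u) = 1 - u + u^2 - u^3 + ... and substitute the series for u.
f(0) = 1
f′(0) = -1
f′′(0) = 2
f′′′(0) = -5
f^(4)(0) = 16
f^(5)(0) = -61
f^(6)(0) = 272

17*s^6/45 - 61*s^5/120 + 2*s^4/3 - 5*s^3/6 + s^2 - s + 1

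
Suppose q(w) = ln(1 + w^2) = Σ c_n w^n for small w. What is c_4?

-1/2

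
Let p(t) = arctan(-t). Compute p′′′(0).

The coefficient of t^3 in the expansion is 1/3, so p′′′(0) = 3! * (1/3) = 2.

2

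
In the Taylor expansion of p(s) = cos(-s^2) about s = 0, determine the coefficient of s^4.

-1/2

Compute the successive derivatives at the expansion point and divide by k!.
[s^0] = 1;  [s^1] = 0;  [s^2] = 0;  [s^3] = 0;  [s^4] = -1/2.
So c_4 = p^(4)(0)/4! = -1/2.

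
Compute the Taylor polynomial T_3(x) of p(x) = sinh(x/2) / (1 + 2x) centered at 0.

Write out both Maclaurin series and multiply, keeping only the needed powers.
p(0) = 0
p′(0) = 1/2
p′′(0) = -2
p′′′(0) = 97/8

97*x^3/48 - x^2 + x/2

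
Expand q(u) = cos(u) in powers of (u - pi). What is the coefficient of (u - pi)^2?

1/2

Differentiate repeatedly and evaluate at the center.
q(pi) = -1
q′(pi) = 0
q′′(pi) = 1
So c_2 = q′′(pi)/2! = 1/2.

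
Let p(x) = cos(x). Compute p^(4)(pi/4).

From the series, [(x - pi/4)^4] p = sqrt(2)/48; multiply by 4! = 24 to get sqrt(2)/2.

sqrt(2)/2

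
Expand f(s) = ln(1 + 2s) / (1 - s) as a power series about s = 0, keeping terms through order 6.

-28*s^6/5 + 76*s^5/15 - 4*s^4/3 + 8*s^3/3 + 2*s

Multiply the numerator's expansion by the denominator's geometric series.
[s^0] = 0;  [s^1] = 2;  [s^2] = 0;  [s^3] = 8/3;  [s^4] = -4/3;  [s^5] = 76/15;  [s^6] = -28/5.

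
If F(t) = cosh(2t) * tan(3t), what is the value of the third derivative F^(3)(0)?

90

Multiply the two series term by term and collect like powers.
From the series, [t^3] F = 15; multiply by 3! = 6 to get 90.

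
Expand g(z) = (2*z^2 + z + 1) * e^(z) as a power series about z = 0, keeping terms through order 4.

Shift and add copies of the series according to the polynomial's terms.
g(0) = 1
g′(0) = 2
g′′(0) = 7
g′′′(0) = 16
g^(4)(0) = 29
Then c_k = g^(k)(0)/k! gives each Taylor coefficient.

29*z^4/24 + 8*z^3/3 + 7*z^2/2 + 2*z + 1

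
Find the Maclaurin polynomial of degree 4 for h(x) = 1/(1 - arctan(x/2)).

x^4/48 + x^3/12 + x^2/4 + x/2 + 1

Plug the Maclaurin series of the inner function into that of the outer and collect terms.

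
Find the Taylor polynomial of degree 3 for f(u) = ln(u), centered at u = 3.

f(3) = ln(3)
f′(3) = 1/3
f′′(3) = -1/9
f′′′(3) = 2/27

(u - 3)^3/81 - (u - 3)^2/18 + (u - 3)/3 + ln(3)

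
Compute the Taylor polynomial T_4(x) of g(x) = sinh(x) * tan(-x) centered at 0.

Multiply the two series term by term and collect like powers.
g(0) = 0
g′(0) = 0
g′′(0) = -2
g′′′(0) = 0
g^(4)(0) = -12
Dividing each by k! gives the coefficients c_0, ..., c_4.

-x^4/2 - x^2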